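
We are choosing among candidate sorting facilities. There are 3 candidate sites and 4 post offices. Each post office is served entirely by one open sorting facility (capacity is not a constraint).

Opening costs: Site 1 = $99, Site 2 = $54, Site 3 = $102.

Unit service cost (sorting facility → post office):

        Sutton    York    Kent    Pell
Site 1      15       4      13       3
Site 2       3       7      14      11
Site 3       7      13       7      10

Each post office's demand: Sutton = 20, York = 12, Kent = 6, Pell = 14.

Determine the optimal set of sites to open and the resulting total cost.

For any fixed open set, each post office goes to its cheapest open site; total = fixed + service.
{Site 1, Site 2}: Sutton→Site 2 3·20=60, York→Site 1 4·12=48, Kent→Site 1 13·6=78, Pell→Site 1 3·14=42. Service 228; fixed 153; total 381.
{Site 2}: service 382 + fixed 54 = 436
{Site 1, Site 2, Site 3}: service 192 + fixed 255 = 447
(All 7 nonempty subsets were checked; Site 1 and Site 2 is lowest.)

Open Site 1 and Site 2; minimum total cost 381.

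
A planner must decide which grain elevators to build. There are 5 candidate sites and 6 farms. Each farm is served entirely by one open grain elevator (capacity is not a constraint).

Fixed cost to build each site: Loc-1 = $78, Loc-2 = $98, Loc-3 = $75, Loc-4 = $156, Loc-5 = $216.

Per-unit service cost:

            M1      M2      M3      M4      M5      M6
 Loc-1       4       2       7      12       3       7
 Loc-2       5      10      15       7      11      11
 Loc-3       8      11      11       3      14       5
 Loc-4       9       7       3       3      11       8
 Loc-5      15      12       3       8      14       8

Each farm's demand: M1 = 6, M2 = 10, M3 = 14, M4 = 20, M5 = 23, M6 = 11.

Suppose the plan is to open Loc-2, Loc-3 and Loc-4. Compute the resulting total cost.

Total cost: 839

Each farm is assigned to its cheapest site among the open ones.
{Loc-2, Loc-3, Loc-4}: M1→Loc-2 5·6=30, M2→Loc-4 7·10=70, M3→Loc-4 3·14=42, M4→Loc-3 3·20=60, M5→Loc-2 11·23=253, M6→Loc-3 5·11=55. Service 510; fixed 329; total 839.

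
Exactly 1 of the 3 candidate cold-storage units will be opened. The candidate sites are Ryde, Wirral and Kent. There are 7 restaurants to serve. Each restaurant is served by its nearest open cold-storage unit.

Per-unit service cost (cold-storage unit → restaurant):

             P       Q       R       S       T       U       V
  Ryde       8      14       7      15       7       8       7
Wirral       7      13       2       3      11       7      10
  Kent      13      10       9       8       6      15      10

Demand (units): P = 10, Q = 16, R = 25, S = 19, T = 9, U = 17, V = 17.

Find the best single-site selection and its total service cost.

Choose Wirral only; total service cost 773.

With exactly 1 open, each restaurant uses its cheapest among the chosen.
{Wirral}: P→Wirral 7·10=70, Q→Wirral 13·16=208, R→Wirral 2·25=50, S→Wirral 3·19=57, T→Wirral 11·9=99, U→Wirral 7·17=119, V→Wirral 10·17=170. Service cost 773.
{Ryde}: service cost 1082
{Kent}: service cost 1146
Among all 3 size-1 choices, {Wirral} is lowest.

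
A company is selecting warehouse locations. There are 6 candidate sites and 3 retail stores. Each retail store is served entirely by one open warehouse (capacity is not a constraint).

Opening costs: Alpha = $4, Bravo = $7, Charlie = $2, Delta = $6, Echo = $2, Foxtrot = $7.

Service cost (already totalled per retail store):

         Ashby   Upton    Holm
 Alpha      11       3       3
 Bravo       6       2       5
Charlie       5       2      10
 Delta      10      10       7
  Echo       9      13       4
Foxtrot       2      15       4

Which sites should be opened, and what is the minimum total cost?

Open Charlie and Echo; minimum total cost 15.

For any fixed open set, each retail store goes to its cheapest open site; total = fixed + service.
{Charlie, Echo}: Ashby→Charlie 5, Upton→Charlie 2, Holm→Echo 4. Service 11; fixed 4; total 15.
{Alpha, Charlie}: service 10 + fixed 6 = 16
{Charlie, Foxtrot}: service 8 + fixed 9 = 17
{Alpha, Bravo, Charlie, Delta, Echo, Foxtrot}: Ashby→Foxtrot 2, Upton→Bravo 2, Holm→Alpha 3. Service 7; fixed 28; total 35.
No other subset beats 15.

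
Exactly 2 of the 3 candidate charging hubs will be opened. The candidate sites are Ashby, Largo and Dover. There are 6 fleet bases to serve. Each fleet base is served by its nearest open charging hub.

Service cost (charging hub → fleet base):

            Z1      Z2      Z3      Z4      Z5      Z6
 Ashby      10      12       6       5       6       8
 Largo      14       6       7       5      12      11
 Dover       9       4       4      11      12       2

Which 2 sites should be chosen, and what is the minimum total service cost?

Choose Ashby and Dover; total service cost 30.

With exactly 2 open, each fleet base uses its cheapest among the chosen.
{Ashby, Dover}: Z1→Dover 9, Z2→Dover 4, Z3→Dover 4, Z4→Ashby 5, Z5→Ashby 6, Z6→Dover 2. Service cost 30.
{Largo, Dover}: service cost 36
{Ashby, Largo}: service cost 41
Among all 3 size-2 choices, {Ashby, Dover} is lowest.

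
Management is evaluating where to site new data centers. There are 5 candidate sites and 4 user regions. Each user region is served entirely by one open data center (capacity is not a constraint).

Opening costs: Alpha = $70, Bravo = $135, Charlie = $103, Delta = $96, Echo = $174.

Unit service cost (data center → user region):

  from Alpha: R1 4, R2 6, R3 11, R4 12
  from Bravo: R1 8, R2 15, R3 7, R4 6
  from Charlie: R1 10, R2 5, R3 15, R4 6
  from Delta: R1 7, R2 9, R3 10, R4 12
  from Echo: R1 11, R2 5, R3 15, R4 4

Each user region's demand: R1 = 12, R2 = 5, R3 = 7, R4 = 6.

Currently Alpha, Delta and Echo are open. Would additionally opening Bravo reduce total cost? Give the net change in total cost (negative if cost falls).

Current service cost with {Alpha, Delta, Echo}: 167.
Adding Bravo: each user region re-picks its cheapest; new service cost 146, saving 21.
Extra fixed cost: 135. Net change = 135 − 21 = 114.
(Totals: 507 → 621.)

No — net change +114 (cost rises by 114).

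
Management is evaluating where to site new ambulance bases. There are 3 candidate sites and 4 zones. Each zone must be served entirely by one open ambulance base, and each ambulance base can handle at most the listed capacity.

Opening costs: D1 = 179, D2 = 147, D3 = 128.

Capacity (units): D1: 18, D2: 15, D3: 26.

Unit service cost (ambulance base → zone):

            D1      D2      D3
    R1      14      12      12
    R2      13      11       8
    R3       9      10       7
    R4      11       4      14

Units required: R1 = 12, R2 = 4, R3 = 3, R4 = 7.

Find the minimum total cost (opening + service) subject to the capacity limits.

Minimum total cost: 423

Open {D3}: R1→D3 12·12=144, R2→D3 8·4=32, R3→D3 7·3=21, R4→D3 14·7=98.
Loads: D3 carries 26/26. Service 295; fixed 128; total 423.
Next best feasible plan costs 500.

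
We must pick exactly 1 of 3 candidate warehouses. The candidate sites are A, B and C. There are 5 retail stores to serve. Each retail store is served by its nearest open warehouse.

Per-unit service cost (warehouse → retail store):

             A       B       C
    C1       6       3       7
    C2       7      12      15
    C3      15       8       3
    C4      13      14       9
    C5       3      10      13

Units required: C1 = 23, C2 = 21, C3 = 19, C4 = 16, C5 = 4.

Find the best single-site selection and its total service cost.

Choose C only; total service cost 729.

With exactly 1 open, each retail store uses its cheapest among the chosen.
{C}: C1→C 7·23=161, C2→C 15·21=315, C3→C 3·19=57, C4→C 9·16=144, C5→C 13·4=52. Service cost 729.
{B}: service cost 737
{A}: service cost 790
Among all 3 size-1 choices, {C} is lowest.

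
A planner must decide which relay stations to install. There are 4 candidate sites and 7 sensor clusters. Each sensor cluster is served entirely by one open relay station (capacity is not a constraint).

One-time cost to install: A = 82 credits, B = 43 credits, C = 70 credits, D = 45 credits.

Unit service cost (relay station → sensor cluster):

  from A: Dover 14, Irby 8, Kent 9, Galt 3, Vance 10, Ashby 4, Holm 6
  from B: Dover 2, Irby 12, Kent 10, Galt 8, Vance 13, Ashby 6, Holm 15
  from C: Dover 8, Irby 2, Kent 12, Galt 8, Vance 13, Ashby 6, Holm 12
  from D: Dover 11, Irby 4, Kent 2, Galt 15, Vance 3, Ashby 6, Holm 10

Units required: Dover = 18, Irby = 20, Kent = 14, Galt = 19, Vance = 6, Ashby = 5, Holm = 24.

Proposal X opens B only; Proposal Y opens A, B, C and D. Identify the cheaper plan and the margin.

Proposal X: {B}: Dover→B 2·18=36, Irby→B 12·20=240, Kent→B 10·14=140, Galt→B 8·19=152, Vance→B 13·6=78, Ashby→B 6·5=30, Holm→B 15·24=360. Service 1036; fixed 43; total 1079.
Proposal Y: {A, B, C, D}: Dover→B 2·18=36, Irby→C 2·20=40, Kent→D 2·14=28, Galt→A 3·19=57, Vance→D 3·6=18, Ashby→A 4·5=20, Holm→A 6·24=144. Service 343; fixed 240; total 583.
Difference: |1079 − 583| = 496.

Proposal Y is cheaper by 496.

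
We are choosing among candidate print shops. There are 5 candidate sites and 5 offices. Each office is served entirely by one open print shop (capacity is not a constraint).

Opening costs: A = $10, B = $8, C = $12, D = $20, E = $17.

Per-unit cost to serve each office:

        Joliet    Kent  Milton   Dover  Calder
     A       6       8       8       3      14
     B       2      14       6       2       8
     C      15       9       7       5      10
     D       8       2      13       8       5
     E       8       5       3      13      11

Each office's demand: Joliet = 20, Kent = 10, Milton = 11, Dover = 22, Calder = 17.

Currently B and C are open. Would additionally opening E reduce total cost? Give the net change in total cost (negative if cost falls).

Yes — net change −56 (cost falls by 56).

Current service cost with {B, C}: 376.
Adding E: each office re-picks its cheapest; new service cost 303, saving 73.
Extra fixed cost: 17. Net change = 17 − 73 = -56.
(Totals: 396 → 340.)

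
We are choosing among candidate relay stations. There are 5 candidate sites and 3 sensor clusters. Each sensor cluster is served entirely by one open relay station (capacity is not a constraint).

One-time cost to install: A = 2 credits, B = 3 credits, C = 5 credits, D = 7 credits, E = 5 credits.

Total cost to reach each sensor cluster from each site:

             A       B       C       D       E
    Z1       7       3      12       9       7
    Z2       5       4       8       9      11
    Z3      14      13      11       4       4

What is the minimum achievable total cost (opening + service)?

Minimum total cost: 19

For any fixed open set, each sensor cluster goes to its cheapest open site; total = fixed + service.
{B, E}: Z1→B 3, Z2→B 4, Z3→E 4. Service 11; fixed 8; total 19.
{A, B, E}: Z1→B 3, Z2→B 4, Z3→E 4. Service 11; fixed 10; total 21.
{B, D}: service 11 + fixed 10 = 21
{A, B, C, D, E}: service 11 + fixed 22 = 33
No other subset beats 19.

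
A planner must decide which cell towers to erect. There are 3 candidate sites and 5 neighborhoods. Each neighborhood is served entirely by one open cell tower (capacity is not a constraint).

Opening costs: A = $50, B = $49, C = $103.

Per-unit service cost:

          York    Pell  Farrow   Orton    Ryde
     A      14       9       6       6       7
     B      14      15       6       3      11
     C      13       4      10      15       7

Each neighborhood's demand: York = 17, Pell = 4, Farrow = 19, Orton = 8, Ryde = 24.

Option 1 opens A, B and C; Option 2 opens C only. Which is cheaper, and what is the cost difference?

Option 1 is cheaper by 73.

Option 1: {A, B, C}: York→C 13·17=221, Pell→C 4·4=16, Farrow→A 6·19=114, Orton→B 3·8=24, Ryde→A 7·24=168. Service 543; fixed 202; total 745.
Option 2: {C}: York→C 13·17=221, Pell→C 4·4=16, Farrow→C 10·19=190, Orton→C 15·8=120, Ryde→C 7·24=168. Service 715; fixed 103; total 818.
Difference: |745 − 818| = 73.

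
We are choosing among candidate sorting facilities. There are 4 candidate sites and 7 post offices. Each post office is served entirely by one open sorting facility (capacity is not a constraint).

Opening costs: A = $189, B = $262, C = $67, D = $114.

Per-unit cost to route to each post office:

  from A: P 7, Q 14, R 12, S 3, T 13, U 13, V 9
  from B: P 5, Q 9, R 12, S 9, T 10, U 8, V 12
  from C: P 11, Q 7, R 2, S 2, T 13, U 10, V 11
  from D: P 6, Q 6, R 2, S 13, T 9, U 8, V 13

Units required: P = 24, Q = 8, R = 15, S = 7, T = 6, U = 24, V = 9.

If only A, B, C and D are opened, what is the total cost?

Each post office is assigned to its cheapest site among the open ones.
{A, B, C, D}: P→B 5·24=120, Q→D 6·8=48, R→C 2·15=30, S→C 2·7=14, T→D 9·6=54, U→B 8·24=192, V→A 9·9=81. Service 539; fixed 632; total 1171.

Total cost: 1171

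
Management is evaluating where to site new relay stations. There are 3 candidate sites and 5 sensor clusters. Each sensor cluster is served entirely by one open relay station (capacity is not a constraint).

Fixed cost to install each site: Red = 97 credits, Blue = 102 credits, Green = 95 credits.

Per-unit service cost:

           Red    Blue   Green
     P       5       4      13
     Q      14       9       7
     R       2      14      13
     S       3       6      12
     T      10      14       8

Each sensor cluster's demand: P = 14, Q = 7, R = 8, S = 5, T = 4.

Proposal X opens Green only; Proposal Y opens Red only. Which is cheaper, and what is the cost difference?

Proposal X: {Green}: P→Green 13·14=182, Q→Green 7·7=49, R→Green 13·8=104, S→Green 12·5=60, T→Green 8·4=32. Service 427; fixed 95; total 522.
Proposal Y: {Red}: P→Red 5·14=70, Q→Red 14·7=98, R→Red 2·8=16, S→Red 3·5=15, T→Red 10·4=40. Service 239; fixed 97; total 336.
Difference: |522 − 336| = 186.

Proposal Y is cheaper by 186.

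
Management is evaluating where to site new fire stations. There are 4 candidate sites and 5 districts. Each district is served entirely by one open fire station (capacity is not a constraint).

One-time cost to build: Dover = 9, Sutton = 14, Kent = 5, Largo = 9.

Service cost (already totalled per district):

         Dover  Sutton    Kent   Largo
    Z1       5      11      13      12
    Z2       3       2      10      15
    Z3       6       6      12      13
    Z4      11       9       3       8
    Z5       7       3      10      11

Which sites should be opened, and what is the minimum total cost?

Open Dover and Kent; minimum total cost 38.

For any fixed open set, each district goes to its cheapest open site; total = fixed + service.
{Dover, Kent}: Z1→Dover 5, Z2→Dover 3, Z3→Dover 6, Z4→Kent 3, Z5→Dover 7. Service 24; fixed 14; total 38.
{Dover}: Z1→Dover 5, Z2→Dover 3, Z3→Dover 6, Z4→Dover 11, Z5→Dover 7. Service 32; fixed 9; total 41.
{Sutton, Kent}: service 25 + fixed 19 = 44
{Dover, Sutton, Kent, Largo}: Z1→Dover 5, Z2→Sutton 2, Z3→Dover 6, Z4→Kent 3, Z5→Sutton 3. Service 19; fixed 37; total 56.
No other subset beats 38.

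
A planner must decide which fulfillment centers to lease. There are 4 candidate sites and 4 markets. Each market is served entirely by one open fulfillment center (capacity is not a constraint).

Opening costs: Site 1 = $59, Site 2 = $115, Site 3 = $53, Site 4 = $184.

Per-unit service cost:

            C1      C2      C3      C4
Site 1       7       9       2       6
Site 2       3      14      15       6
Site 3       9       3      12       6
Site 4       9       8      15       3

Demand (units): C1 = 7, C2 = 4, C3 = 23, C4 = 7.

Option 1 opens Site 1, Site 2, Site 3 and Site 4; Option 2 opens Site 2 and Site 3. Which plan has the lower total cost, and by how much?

Option 1 is cheaper by 8.

Option 1: {Site 1, Site 2, Site 3, Site 4}: C1→Site 2 3·7=21, C2→Site 3 3·4=12, C3→Site 1 2·23=46, C4→Site 4 3·7=21. Service 100; fixed 411; total 511.
Option 2: {Site 2, Site 3}: C1→Site 2 3·7=21, C2→Site 3 3·4=12, C3→Site 3 12·23=276, C4→Site 2 6·7=42. Service 351; fixed 168; total 519.
Difference: |511 − 519| = 8.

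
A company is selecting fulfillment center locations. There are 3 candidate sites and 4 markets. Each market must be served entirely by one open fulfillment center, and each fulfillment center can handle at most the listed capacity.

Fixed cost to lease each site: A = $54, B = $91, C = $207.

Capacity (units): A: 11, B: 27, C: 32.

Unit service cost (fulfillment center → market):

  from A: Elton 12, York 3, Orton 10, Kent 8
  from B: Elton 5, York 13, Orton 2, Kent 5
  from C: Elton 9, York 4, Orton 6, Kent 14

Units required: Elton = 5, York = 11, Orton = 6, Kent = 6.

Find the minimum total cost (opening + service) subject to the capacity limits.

Open {A, B}: Elton→B 5·5=25, York→A 3·11=33, Orton→B 2·6=12, Kent→B 5·6=30.
Loads: A carries 11/11, B carries 17/27. Service 100; fixed 145; total 245.
Next best feasible plan costs 373.

Minimum total cost: 245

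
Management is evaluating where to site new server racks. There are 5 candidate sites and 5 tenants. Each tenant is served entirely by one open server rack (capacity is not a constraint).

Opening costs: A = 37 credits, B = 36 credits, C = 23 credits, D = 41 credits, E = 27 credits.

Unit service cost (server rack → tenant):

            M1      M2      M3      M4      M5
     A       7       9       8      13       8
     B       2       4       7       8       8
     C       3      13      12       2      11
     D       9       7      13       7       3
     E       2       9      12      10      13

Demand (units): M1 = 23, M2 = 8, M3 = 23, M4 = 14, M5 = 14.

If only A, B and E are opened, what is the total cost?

Each tenant is assigned to its cheapest site among the open ones.
{A, B, E}: M1→B 2·23=46, M2→B 4·8=32, M3→B 7·23=161, M4→B 8·14=112, M5→A 8·14=112. Service 463; fixed 100; total 563.

Total cost: 563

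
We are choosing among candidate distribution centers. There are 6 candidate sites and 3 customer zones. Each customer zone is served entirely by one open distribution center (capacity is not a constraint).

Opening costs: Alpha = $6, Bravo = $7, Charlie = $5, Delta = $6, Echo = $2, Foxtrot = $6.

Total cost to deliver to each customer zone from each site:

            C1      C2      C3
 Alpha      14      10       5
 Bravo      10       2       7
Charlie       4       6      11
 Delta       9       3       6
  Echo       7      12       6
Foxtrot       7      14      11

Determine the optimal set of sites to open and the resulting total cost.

For any fixed open set, each customer zone goes to its cheapest open site; total = fixed + service.
{Charlie, Echo}: C1→Charlie 4, C2→Charlie 6, C3→Echo 6. Service 16; fixed 7; total 23.
{Bravo, Echo}: C1→Echo 7, C2→Bravo 2, C3→Echo 6. Service 15; fixed 9; total 24.
{Charlie, Delta}: C1→Charlie 4, C2→Delta 3, C3→Delta 6. Service 13; fixed 11; total 24.
{Alpha, Bravo, Charlie, Delta, Echo, Foxtrot}: service 11 + fixed 32 = 43
No other subset beats 23.

Open Charlie and Echo; minimum total cost 23.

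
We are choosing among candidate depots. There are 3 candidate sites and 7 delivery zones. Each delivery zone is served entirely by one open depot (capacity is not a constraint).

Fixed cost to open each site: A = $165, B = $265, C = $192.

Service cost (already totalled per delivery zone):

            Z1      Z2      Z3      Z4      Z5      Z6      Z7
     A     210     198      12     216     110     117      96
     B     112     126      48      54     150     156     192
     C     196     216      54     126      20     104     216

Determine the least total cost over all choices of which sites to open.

Minimum total cost: 1057

For any fixed open set, each delivery zone goes to its cheapest open site; total = fixed + service.
{A, B}: Z1→B 112, Z2→B 126, Z3→A 12, Z4→B 54, Z5→A 110, Z6→A 117, Z7→A 96. Service 627; fixed 430; total 1057.
{B}: service 838 + fixed 265 = 1103
{A, C}: Z1→C 196, Z2→A 198, Z3→A 12, Z4→C 126, Z5→C 20, Z6→C 104, Z7→A 96. Service 752; fixed 357; total 1109.
{A, B, C}: service 524 + fixed 622 = 1146
No other subset beats 1057.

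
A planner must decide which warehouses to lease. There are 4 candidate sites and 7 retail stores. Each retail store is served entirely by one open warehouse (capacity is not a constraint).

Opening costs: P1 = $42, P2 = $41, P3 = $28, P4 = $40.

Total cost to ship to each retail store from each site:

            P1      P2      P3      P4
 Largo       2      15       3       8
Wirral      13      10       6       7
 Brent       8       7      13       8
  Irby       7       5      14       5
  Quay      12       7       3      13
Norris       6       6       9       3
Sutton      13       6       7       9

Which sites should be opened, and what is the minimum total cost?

For any fixed open set, each retail store goes to its cheapest open site; total = fixed + service.
{P3}: Largo→P3 3, Wirral→P3 6, Brent→P3 13, Irby→P3 14, Quay→P3 3, Norris→P3 9, Sutton→P3 7. Service 55; fixed 28; total 83.
{P4}: service 53 + fixed 40 = 93
{P2}: service 56 + fixed 41 = 97
{P1, P2, P3, P4}: Largo→P1 2, Wirral→P3 6, Brent→P2 7, Irby→P2 5, Quay→P3 3, Norris→P4 3, Sutton→P2 6. Service 32; fixed 151; total 183.
(All 15 nonempty subsets were checked; P3 only is lowest.)

Open P3 only; minimum total cost 83.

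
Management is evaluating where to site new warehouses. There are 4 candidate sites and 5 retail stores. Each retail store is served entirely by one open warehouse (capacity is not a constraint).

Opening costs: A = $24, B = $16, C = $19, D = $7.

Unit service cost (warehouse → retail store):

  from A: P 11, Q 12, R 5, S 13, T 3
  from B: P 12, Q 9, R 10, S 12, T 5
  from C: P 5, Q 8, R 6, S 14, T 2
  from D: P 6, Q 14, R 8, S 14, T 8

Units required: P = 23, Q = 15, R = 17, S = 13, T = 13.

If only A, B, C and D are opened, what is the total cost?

Each retail store is assigned to its cheapest site among the open ones.
{A, B, C, D}: P→C 5·23=115, Q→C 8·15=120, R→A 5·17=85, S→B 12·13=156, T→C 2·13=26. Service 502; fixed 66; total 568.

Total cost: 568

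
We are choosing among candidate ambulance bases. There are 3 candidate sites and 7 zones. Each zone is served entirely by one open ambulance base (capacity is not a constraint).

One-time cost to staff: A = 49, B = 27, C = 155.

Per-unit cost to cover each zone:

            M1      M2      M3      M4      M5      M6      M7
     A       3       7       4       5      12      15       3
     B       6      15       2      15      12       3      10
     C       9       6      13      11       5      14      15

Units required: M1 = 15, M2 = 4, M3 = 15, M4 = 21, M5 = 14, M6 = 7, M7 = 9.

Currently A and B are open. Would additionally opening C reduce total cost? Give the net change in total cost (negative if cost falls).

Current service cost with {A, B}: 424.
Adding C: each zone re-picks its cheapest; new service cost 322, saving 102.
Extra fixed cost: 155. Net change = 155 − 102 = 53.
(Totals: 500 → 553.)

No — net change +53 (cost rises by 53).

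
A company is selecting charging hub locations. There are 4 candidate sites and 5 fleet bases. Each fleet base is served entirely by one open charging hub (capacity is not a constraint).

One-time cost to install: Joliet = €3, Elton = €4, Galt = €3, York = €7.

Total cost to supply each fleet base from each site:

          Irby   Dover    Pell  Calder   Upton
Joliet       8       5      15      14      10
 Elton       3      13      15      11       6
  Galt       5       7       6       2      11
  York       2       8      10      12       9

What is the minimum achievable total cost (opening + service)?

Minimum total cost: 31

For any fixed open set, each fleet base goes to its cheapest open site; total = fixed + service.
{Elton, Galt}: Irby→Elton 3, Dover→Galt 7, Pell→Galt 6, Calder→Galt 2, Upton→Elton 6. Service 24; fixed 7; total 31.
{Joliet, Elton, Galt}: service 22 + fixed 10 = 32
{Joliet, Galt}: service 28 + fixed 6 = 34
{Joliet, Elton, Galt, York}: Irby→York 2, Dover→Joliet 5, Pell→Galt 6, Calder→Galt 2, Upton→Elton 6. Service 21; fixed 17; total 38.
No other subset beats 31.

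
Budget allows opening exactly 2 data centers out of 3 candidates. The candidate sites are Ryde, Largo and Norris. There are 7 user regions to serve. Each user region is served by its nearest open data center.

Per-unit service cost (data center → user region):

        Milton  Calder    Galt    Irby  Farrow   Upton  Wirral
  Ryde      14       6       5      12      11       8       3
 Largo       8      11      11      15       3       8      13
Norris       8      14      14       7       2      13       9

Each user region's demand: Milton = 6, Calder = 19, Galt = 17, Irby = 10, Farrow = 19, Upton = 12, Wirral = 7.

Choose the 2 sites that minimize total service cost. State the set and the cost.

With exactly 2 open, each user region uses its cheapest among the chosen.
{Ryde, Norris}: Milton→Norris 8·6=48, Calder→Ryde 6·19=114, Galt→Ryde 5·17=85, Irby→Norris 7·10=70, Farrow→Norris 2·19=38, Upton→Ryde 8·12=96, Wirral→Ryde 3·7=21. Service cost 472.
{Ryde, Largo}: service cost 541
{Largo, Norris}: service cost 711
Among all 3 size-2 choices, {Ryde, Norris} is lowest.

Choose Ryde and Norris; total service cost 472.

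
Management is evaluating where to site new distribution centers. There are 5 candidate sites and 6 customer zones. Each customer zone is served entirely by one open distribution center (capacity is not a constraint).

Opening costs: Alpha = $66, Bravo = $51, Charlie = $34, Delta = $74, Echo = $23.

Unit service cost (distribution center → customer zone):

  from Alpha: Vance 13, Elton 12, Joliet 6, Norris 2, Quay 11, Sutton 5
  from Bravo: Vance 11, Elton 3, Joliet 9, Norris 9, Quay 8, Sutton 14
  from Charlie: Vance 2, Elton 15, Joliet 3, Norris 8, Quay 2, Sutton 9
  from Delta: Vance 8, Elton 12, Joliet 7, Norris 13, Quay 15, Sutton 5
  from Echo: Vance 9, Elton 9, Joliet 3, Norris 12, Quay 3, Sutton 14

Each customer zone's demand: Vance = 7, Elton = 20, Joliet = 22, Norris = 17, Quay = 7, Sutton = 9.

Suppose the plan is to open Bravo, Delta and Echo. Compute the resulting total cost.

Total cost: 549

Each customer zone is assigned to its cheapest site among the open ones.
{Bravo, Delta, Echo}: Vance→Delta 8·7=56, Elton→Bravo 3·20=60, Joliet→Echo 3·22=66, Norris→Bravo 9·17=153, Quay→Echo 3·7=21, Sutton→Delta 5·9=45. Service 401; fixed 148; total 549.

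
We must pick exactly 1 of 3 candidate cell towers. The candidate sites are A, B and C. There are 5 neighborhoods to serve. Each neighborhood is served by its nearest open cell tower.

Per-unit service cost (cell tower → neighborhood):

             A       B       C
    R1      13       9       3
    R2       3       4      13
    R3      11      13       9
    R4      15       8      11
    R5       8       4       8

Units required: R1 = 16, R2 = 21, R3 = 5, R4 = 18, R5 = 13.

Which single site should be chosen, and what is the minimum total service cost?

Choose B only; total service cost 489.

With exactly 1 open, each neighborhood uses its cheapest among the chosen.
{B}: R1→B 9·16=144, R2→B 4·21=84, R3→B 13·5=65, R4→B 8·18=144, R5→B 4·13=52. Service cost 489.
{C}: service cost 668
{A}: service cost 700
Among all 3 size-1 choices, {B} is lowest.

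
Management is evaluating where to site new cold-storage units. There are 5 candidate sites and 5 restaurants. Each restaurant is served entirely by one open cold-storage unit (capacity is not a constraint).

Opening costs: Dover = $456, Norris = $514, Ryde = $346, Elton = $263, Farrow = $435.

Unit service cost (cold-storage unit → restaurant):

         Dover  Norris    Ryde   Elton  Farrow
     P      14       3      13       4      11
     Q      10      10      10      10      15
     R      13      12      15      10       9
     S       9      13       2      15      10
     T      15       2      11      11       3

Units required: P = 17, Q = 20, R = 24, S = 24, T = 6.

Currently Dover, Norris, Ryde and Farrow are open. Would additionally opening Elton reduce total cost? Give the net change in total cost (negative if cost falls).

Current service cost with {Dover, Norris, Ryde, Farrow}: 527.
Adding Elton: each restaurant re-picks its cheapest; new service cost 527, saving 0.
Extra fixed cost: 263. Net change = 263 − 0 = 263.
(Totals: 2278 → 2541.)

No — net change +263 (cost rises by 263).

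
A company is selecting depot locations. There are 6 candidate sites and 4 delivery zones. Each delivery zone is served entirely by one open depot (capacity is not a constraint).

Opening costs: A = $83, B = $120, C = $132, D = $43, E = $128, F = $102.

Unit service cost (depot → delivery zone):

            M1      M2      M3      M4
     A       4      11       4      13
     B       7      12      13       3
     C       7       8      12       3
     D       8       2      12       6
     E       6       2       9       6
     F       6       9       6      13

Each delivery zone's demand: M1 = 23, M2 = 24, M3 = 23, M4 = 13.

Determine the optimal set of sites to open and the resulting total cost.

Open A and D; minimum total cost 436.

For any fixed open set, each delivery zone goes to its cheapest open site; total = fixed + service.
{A, D}: M1→A 4·23=92, M2→D 2·24=48, M3→A 4·23=92, M4→D 6·13=78. Service 310; fixed 126; total 436.
{A, B, D}: M1→A 4·23=92, M2→D 2·24=48, M3→A 4·23=92, M4→B 3·13=39. Service 271; fixed 246; total 517.
{A, E}: service 310 + fixed 211 = 521
{A, B, C, D, E, F}: service 271 + fixed 608 = 879
No other subset beats 436.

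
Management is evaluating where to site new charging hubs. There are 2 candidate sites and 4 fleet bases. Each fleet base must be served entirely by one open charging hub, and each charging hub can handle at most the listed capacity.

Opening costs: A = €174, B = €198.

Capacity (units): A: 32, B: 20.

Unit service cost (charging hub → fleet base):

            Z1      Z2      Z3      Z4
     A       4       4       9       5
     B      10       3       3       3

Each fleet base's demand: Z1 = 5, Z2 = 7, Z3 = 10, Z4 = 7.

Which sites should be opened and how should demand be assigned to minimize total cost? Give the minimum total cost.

Open {A}: Z1→A 4·5=20, Z2→A 4·7=28, Z3→A 9·10=90, Z4→A 5·7=35.
Loads: A carries 29/32. Service 173; fixed 174; total 347.
Next best feasible plan costs 471.

Minimum total cost: 347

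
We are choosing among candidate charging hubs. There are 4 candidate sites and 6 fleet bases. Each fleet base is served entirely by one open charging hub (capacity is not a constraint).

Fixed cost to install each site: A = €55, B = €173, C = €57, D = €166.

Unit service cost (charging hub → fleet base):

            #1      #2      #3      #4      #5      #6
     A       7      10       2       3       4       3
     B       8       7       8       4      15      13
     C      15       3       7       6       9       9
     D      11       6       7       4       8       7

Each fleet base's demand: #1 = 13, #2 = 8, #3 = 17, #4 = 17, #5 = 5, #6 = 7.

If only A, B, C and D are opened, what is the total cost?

Each fleet base is assigned to its cheapest site among the open ones.
{A, B, C, D}: #1→A 7·13=91, #2→C 3·8=24, #3→A 2·17=34, #4→A 3·17=51, #5→A 4·5=20, #6→A 3·7=21. Service 241; fixed 451; total 692.

Total cost: 692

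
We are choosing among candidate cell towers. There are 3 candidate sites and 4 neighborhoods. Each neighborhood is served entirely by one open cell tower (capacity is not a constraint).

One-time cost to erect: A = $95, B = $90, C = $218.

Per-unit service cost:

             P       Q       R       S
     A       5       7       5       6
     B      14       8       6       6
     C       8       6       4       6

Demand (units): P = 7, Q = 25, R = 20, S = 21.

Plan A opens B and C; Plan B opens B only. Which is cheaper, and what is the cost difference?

Plan A: {B, C}: P→C 8·7=56, Q→C 6·25=150, R→C 4·20=80, S→B 6·21=126. Service 412; fixed 308; total 720.
Plan B: {B}: P→B 14·7=98, Q→B 8·25=200, R→B 6·20=120, S→B 6·21=126. Service 544; fixed 90; total 634.
Difference: |720 − 634| = 86.

Plan B is cheaper by 86.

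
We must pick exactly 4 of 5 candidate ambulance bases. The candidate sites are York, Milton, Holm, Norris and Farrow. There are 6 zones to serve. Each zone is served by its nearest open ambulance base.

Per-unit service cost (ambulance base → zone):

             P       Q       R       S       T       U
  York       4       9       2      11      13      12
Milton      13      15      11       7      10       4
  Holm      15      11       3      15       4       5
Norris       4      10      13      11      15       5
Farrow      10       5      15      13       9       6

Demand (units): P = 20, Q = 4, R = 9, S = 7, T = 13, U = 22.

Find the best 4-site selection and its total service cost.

Choose York, Milton, Holm and Farrow; total service cost 307.

With exactly 4 open, each zone uses its cheapest among the chosen.
{York, Milton, Holm, Farrow}: P→York 4·20=80, Q→Farrow 5·4=20, R→York 2·9=18, S→Milton 7·7=49, T→Holm 4·13=52, U→Milton 4·22=88. Service cost 307.
{Milton, Holm, Norris, Farrow}: service cost 316
{York, Milton, Holm, Norris}: service cost 323
Among all 5 size-4 choices, {York, Milton, Holm, Farrow} is lowest.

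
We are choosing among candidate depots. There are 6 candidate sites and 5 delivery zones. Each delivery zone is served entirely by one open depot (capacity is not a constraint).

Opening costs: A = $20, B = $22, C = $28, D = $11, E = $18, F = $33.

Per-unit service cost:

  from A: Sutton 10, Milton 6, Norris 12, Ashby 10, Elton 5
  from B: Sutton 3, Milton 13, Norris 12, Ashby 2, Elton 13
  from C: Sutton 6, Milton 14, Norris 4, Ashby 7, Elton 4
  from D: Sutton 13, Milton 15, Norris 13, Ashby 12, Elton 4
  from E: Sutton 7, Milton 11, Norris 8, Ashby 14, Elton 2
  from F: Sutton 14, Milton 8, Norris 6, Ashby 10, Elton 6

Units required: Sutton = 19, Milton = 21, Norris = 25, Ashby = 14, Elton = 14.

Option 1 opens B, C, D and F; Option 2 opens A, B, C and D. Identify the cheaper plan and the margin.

Option 2 is cheaper by 55.

Option 1: {B, C, D, F}: Sutton→B 3·19=57, Milton→F 8·21=168, Norris→C 4·25=100, Ashby→B 2·14=28, Elton→C 4·14=56. Service 409; fixed 94; total 503.
Option 2: {A, B, C, D}: Sutton→B 3·19=57, Milton→A 6·21=126, Norris→C 4·25=100, Ashby→B 2·14=28, Elton→C 4·14=56. Service 367; fixed 81; total 448.
Difference: |503 − 448| = 55.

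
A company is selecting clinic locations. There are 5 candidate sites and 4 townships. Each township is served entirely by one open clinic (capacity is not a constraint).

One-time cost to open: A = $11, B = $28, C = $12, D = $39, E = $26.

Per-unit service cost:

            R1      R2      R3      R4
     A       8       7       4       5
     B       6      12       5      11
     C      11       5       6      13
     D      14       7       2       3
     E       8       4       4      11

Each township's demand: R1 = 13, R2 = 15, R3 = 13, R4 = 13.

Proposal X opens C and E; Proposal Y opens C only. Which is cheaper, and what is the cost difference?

Proposal X is cheaper by 80.

Proposal X: {C, E}: R1→E 8·13=104, R2→E 4·15=60, R3→E 4·13=52, R4→E 11·13=143. Service 359; fixed 38; total 397.
Proposal Y: {C}: R1→C 11·13=143, R2→C 5·15=75, R3→C 6·13=78, R4→C 13·13=169. Service 465; fixed 12; total 477.
Difference: |397 − 477| = 80.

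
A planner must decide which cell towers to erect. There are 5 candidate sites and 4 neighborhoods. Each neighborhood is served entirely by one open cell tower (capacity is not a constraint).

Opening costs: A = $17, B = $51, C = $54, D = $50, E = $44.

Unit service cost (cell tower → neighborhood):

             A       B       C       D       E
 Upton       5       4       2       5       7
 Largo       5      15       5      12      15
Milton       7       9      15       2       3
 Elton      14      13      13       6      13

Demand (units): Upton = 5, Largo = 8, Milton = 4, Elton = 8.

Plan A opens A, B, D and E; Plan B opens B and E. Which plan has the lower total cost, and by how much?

Plan A is cheaper by 73.

Plan A: {A, B, D, E}: Upton→B 4·5=20, Largo→A 5·8=40, Milton→D 2·4=8, Elton→D 6·8=48. Service 116; fixed 162; total 278.
Plan B: {B, E}: Upton→B 4·5=20, Largo→B 15·8=120, Milton→E 3·4=12, Elton→B 13·8=104. Service 256; fixed 95; total 351.
Difference: |278 − 351| = 73.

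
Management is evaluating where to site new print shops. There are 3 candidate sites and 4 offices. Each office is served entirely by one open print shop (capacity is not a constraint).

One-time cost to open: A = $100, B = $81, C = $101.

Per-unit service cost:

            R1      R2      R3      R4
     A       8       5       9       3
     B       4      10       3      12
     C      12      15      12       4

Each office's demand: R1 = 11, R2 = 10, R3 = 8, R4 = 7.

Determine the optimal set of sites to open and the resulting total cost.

Open A and B; minimum total cost 320.

For any fixed open set, each office goes to its cheapest open site; total = fixed + service.
{A, B}: R1→B 4·11=44, R2→A 5·10=50, R3→B 3·8=24, R4→A 3·7=21. Service 139; fixed 181; total 320.
{A}: R1→A 8·11=88, R2→A 5·10=50, R3→A 9·8=72, R4→A 3·7=21. Service 231; fixed 100; total 331.
{B}: service 252 + fixed 81 = 333
{A, B, C}: R1→B 4·11=44, R2→A 5·10=50, R3→B 3·8=24, R4→A 3·7=21. Service 139; fixed 282; total 421.
No other subset beats 320.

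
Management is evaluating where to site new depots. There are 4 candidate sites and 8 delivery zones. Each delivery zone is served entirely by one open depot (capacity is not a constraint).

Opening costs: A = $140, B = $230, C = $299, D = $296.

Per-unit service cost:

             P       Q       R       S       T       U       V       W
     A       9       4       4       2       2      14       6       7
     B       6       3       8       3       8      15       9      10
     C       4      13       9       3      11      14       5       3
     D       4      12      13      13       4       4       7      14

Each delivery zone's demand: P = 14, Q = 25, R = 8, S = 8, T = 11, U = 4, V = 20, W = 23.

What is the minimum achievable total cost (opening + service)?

For any fixed open set, each delivery zone goes to its cheapest open site; total = fixed + service.
{A}: P→A 9·14=126, Q→A 4·25=100, R→A 4·8=32, S→A 2·8=16, T→A 2·11=22, U→A 14·4=56, V→A 6·20=120, W→A 7·23=161. Service 633; fixed 140; total 773.
{A, C}: P→C 4·14=56, Q→A 4·25=100, R→A 4·8=32, S→A 2·8=16, T→A 2·11=22, U→A 14·4=56, V→C 5·20=100, W→C 3·23=69. Service 451; fixed 439; total 890.
{A, B}: service 566 + fixed 370 = 936
{A, B, C, D}: service 386 + fixed 965 = 1351
No other subset beats 773.

Minimum total cost: 773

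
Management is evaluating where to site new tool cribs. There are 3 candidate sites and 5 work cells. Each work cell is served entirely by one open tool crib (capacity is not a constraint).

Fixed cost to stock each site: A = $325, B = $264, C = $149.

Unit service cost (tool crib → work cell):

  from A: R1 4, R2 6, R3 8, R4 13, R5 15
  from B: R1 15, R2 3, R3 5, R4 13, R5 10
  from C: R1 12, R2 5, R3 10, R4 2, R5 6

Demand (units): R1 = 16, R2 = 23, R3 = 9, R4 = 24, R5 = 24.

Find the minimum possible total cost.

Minimum total cost: 738

For any fixed open set, each work cell goes to its cheapest open site; total = fixed + service.
{C}: R1→C 12·16=192, R2→C 5·23=115, R3→C 10·9=90, R4→C 2·24=48, R5→C 6·24=144. Service 589; fixed 149; total 738.
{B, C}: service 498 + fixed 413 = 911
{A, C}: R1→A 4·16=64, R2→C 5·23=115, R3→A 8·9=72, R4→C 2·24=48, R5→C 6·24=144. Service 443; fixed 474; total 917.
{A, B, C}: service 370 + fixed 738 = 1108
(All 7 nonempty subsets were checked; C only is lowest.)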